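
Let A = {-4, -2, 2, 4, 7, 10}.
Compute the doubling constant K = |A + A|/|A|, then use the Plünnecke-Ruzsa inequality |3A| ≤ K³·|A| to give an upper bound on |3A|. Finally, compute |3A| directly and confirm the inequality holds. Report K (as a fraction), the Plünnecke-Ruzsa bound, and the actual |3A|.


|A| = 6.
Step 1: Compute A + A by enumerating all 36 pairs.
A + A = {-8, -6, -4, -2, 0, 2, 3, 4, 5, 6, 8, 9, 11, 12, 14, 17, 20}, so |A + A| = 17.
Step 2: Doubling constant K = |A + A|/|A| = 17/6 = 17/6 ≈ 2.8333.
Step 3: Plünnecke-Ruzsa gives |3A| ≤ K³·|A| = (2.8333)³ · 6 ≈ 136.4722.
Step 4: Compute 3A = A + A + A directly by enumerating all triples (a,b,c) ∈ A³; |3A| = 31.
Step 5: Check 31 ≤ 136.4722? Yes ✓.

K = 17/6, Plünnecke-Ruzsa bound K³|A| ≈ 136.4722, |3A| = 31, inequality holds.


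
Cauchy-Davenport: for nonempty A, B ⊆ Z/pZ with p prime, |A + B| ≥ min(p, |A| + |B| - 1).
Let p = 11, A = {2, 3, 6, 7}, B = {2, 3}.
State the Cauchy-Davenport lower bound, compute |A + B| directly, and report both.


Cauchy-Davenport: |A + B| ≥ min(p, |A| + |B| - 1) for A, B nonempty in Z/pZ.
|A| = 4, |B| = 2, p = 11.
CD lower bound = min(11, 4 + 2 - 1) = min(11, 5) = 5.
Compute A + B mod 11 directly:
a = 2: 2+2=4, 2+3=5
a = 3: 3+2=5, 3+3=6
a = 6: 6+2=8, 6+3=9
a = 7: 7+2=9, 7+3=10
A + B = {4, 5, 6, 8, 9, 10}, so |A + B| = 6.
Verify: 6 ≥ 5? Yes ✓.

CD lower bound = 5, actual |A + B| = 6.


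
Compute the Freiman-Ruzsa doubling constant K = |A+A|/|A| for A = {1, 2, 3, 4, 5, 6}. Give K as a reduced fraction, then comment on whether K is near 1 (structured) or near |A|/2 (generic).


|A| = 6.
Compute A + A by enumerating all 36 pairs.
A + A = {2, 3, 4, 5, 6, 7, 8, 9, 10, 11, 12}, so |A + A| = 11.
K = |A + A| / |A| = 11/6 (already in lowest terms) ≈ 1.8333.
Reference: AP of size 6 gives K = 11/6 ≈ 1.8333; a fully generic set of size 6 gives K ≈ 3.5000.

|A| = 6, |A + A| = 11, K = 11/6.


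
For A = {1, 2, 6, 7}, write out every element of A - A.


A - A = {a - a' : a, a' ∈ A}.
Compute a - a' for each ordered pair (a, a'):
a = 1: 1-1=0, 1-2=-1, 1-6=-5, 1-7=-6
a = 2: 2-1=1, 2-2=0, 2-6=-4, 2-7=-5
a = 6: 6-1=5, 6-2=4, 6-6=0, 6-7=-1
a = 7: 7-1=6, 7-2=5, 7-6=1, 7-7=0
Collecting distinct values (and noting 0 appears from a-a):
A - A = {-6, -5, -4, -1, 0, 1, 4, 5, 6}
|A - A| = 9

A - A = {-6, -5, -4, -1, 0, 1, 4, 5, 6}


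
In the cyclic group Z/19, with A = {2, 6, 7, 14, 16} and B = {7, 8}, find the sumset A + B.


Work in Z/19Z: reduce every sum a + b modulo 19.
Enumerate all 10 pairs:
a = 2: 2+7=9, 2+8=10
a = 6: 6+7=13, 6+8=14
a = 7: 7+7=14, 7+8=15
a = 14: 14+7=2, 14+8=3
a = 16: 16+7=4, 16+8=5
Distinct residues collected: {2, 3, 4, 5, 9, 10, 13, 14, 15}
|A + B| = 9 (out of 19 total residues).

A + B = {2, 3, 4, 5, 9, 10, 13, 14, 15}


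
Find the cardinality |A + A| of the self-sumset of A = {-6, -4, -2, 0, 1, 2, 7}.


A + A = {a + a' : a, a' ∈ A}; |A| = 7.
General bounds: 2|A| - 1 ≤ |A + A| ≤ |A|(|A|+1)/2, i.e. 13 ≤ |A + A| ≤ 28.
Lower bound 2|A|-1 is attained iff A is an arithmetic progression.
Enumerate sums a + a' for a ≤ a' (symmetric, so this suffices):
a = -6: -6+-6=-12, -6+-4=-10, -6+-2=-8, -6+0=-6, -6+1=-5, -6+2=-4, -6+7=1
a = -4: -4+-4=-8, -4+-2=-6, -4+0=-4, -4+1=-3, -4+2=-2, -4+7=3
a = -2: -2+-2=-4, -2+0=-2, -2+1=-1, -2+2=0, -2+7=5
a = 0: 0+0=0, 0+1=1, 0+2=2, 0+7=7
a = 1: 1+1=2, 1+2=3, 1+7=8
a = 2: 2+2=4, 2+7=9
a = 7: 7+7=14
Distinct sums: {-12, -10, -8, -6, -5, -4, -3, -2, -1, 0, 1, 2, 3, 4, 5, 7, 8, 9, 14}
|A + A| = 19

|A + A| = 19


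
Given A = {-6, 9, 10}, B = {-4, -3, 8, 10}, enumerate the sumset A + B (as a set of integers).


A + B = {a + b : a ∈ A, b ∈ B}.
Enumerate all |A|·|B| = 3·4 = 12 pairs (a, b) and collect distinct sums.
a = -6: -6+-4=-10, -6+-3=-9, -6+8=2, -6+10=4
a = 9: 9+-4=5, 9+-3=6, 9+8=17, 9+10=19
a = 10: 10+-4=6, 10+-3=7, 10+8=18, 10+10=20
Collecting distinct sums: A + B = {-10, -9, 2, 4, 5, 6, 7, 17, 18, 19, 20}
|A + B| = 11

A + B = {-10, -9, 2, 4, 5, 6, 7, 17, 18, 19, 20}


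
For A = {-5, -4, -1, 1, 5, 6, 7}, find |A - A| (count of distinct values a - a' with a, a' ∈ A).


A - A = {a - a' : a, a' ∈ A}; |A| = 7.
Bounds: 2|A|-1 ≤ |A - A| ≤ |A|² - |A| + 1, i.e. 13 ≤ |A - A| ≤ 43.
Note: 0 ∈ A - A always (from a - a). The set is symmetric: if d ∈ A - A then -d ∈ A - A.
Enumerate nonzero differences d = a - a' with a > a' (then include -d):
Positive differences: {1, 2, 3, 4, 5, 6, 7, 8, 9, 10, 11, 12}
Full difference set: {0} ∪ (positive diffs) ∪ (negative diffs).
|A - A| = 1 + 2·12 = 25 (matches direct enumeration: 25).

|A - A| = 25


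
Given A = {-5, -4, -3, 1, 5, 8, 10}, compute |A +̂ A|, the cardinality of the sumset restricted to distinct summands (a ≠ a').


Restricted sumset: A +̂ A = {a + a' : a ∈ A, a' ∈ A, a ≠ a'}.
Equivalently, take A + A and drop any sum 2a that is achievable ONLY as a + a for a ∈ A (i.e. sums representable only with equal summands).
Enumerate pairs (a, a') with a < a' (symmetric, so each unordered pair gives one sum; this covers all a ≠ a'):
  -5 + -4 = -9
  -5 + -3 = -8
  -5 + 1 = -4
  -5 + 5 = 0
  -5 + 8 = 3
  -5 + 10 = 5
  -4 + -3 = -7
  -4 + 1 = -3
  -4 + 5 = 1
  -4 + 8 = 4
  -4 + 10 = 6
  -3 + 1 = -2
  -3 + 5 = 2
  -3 + 8 = 5
  -3 + 10 = 7
  1 + 5 = 6
  1 + 8 = 9
  1 + 10 = 11
  5 + 8 = 13
  5 + 10 = 15
  8 + 10 = 18
Collected distinct sums: {-9, -8, -7, -4, -3, -2, 0, 1, 2, 3, 4, 5, 6, 7, 9, 11, 13, 15, 18}
|A +̂ A| = 19
(Reference bound: |A +̂ A| ≥ 2|A| - 3 for |A| ≥ 2, with |A| = 7 giving ≥ 11.)

|A +̂ A| = 19


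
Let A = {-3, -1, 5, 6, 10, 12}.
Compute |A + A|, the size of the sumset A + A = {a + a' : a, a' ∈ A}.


A + A = {a + a' : a, a' ∈ A}; |A| = 6.
General bounds: 2|A| - 1 ≤ |A + A| ≤ |A|(|A|+1)/2, i.e. 11 ≤ |A + A| ≤ 21.
Lower bound 2|A|-1 is attained iff A is an arithmetic progression.
Enumerate sums a + a' for a ≤ a' (symmetric, so this suffices):
a = -3: -3+-3=-6, -3+-1=-4, -3+5=2, -3+6=3, -3+10=7, -3+12=9
a = -1: -1+-1=-2, -1+5=4, -1+6=5, -1+10=9, -1+12=11
a = 5: 5+5=10, 5+6=11, 5+10=15, 5+12=17
a = 6: 6+6=12, 6+10=16, 6+12=18
a = 10: 10+10=20, 10+12=22
a = 12: 12+12=24
Distinct sums: {-6, -4, -2, 2, 3, 4, 5, 7, 9, 10, 11, 12, 15, 16, 17, 18, 20, 22, 24}
|A + A| = 19

|A + A| = 19


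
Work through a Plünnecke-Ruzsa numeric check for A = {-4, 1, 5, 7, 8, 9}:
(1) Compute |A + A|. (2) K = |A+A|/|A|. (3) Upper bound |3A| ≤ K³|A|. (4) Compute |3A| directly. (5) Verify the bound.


|A| = 6.
Step 1: Compute A + A by enumerating all 36 pairs.
A + A = {-8, -3, 1, 2, 3, 4, 5, 6, 8, 9, 10, 12, 13, 14, 15, 16, 17, 18}, so |A + A| = 18.
Step 2: Doubling constant K = |A + A|/|A| = 18/6 = 18/6 ≈ 3.0000.
Step 3: Plünnecke-Ruzsa gives |3A| ≤ K³·|A| = (3.0000)³ · 6 ≈ 162.0000.
Step 4: Compute 3A = A + A + A directly by enumerating all triples (a,b,c) ∈ A³; |3A| = 33.
Step 5: Check 33 ≤ 162.0000? Yes ✓.

K = 18/6, Plünnecke-Ruzsa bound K³|A| ≈ 162.0000, |3A| = 33, inequality holds.


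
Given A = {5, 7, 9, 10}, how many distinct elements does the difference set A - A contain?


A - A = {a - a' : a, a' ∈ A}; |A| = 4.
Bounds: 2|A|-1 ≤ |A - A| ≤ |A|² - |A| + 1, i.e. 7 ≤ |A - A| ≤ 13.
Note: 0 ∈ A - A always (from a - a). The set is symmetric: if d ∈ A - A then -d ∈ A - A.
Enumerate nonzero differences d = a - a' with a > a' (then include -d):
Positive differences: {1, 2, 3, 4, 5}
Full difference set: {0} ∪ (positive diffs) ∪ (negative diffs).
|A - A| = 1 + 2·5 = 11 (matches direct enumeration: 11).

|A - A| = 11


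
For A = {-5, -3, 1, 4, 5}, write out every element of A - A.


A - A = {a - a' : a, a' ∈ A}.
Compute a - a' for each ordered pair (a, a'):
a = -5: -5--5=0, -5--3=-2, -5-1=-6, -5-4=-9, -5-5=-10
a = -3: -3--5=2, -3--3=0, -3-1=-4, -3-4=-7, -3-5=-8
a = 1: 1--5=6, 1--3=4, 1-1=0, 1-4=-3, 1-5=-4
a = 4: 4--5=9, 4--3=7, 4-1=3, 4-4=0, 4-5=-1
a = 5: 5--5=10, 5--3=8, 5-1=4, 5-4=1, 5-5=0
Collecting distinct values (and noting 0 appears from a-a):
A - A = {-10, -9, -8, -7, -6, -4, -3, -2, -1, 0, 1, 2, 3, 4, 6, 7, 8, 9, 10}
|A - A| = 19

A - A = {-10, -9, -8, -7, -6, -4, -3, -2, -1, 0, 1, 2, 3, 4, 6, 7, 8, 9, 10}


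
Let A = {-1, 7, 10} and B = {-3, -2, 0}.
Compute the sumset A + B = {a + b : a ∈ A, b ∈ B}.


A + B = {a + b : a ∈ A, b ∈ B}.
Enumerate all |A|·|B| = 3·3 = 9 pairs (a, b) and collect distinct sums.
a = -1: -1+-3=-4, -1+-2=-3, -1+0=-1
a = 7: 7+-3=4, 7+-2=5, 7+0=7
a = 10: 10+-3=7, 10+-2=8, 10+0=10
Collecting distinct sums: A + B = {-4, -3, -1, 4, 5, 7, 8, 10}
|A + B| = 8

A + B = {-4, -3, -1, 4, 5, 7, 8, 10}


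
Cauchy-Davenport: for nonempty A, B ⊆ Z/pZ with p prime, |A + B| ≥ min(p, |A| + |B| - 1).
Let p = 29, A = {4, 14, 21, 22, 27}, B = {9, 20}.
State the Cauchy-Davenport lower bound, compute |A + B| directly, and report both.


Cauchy-Davenport: |A + B| ≥ min(p, |A| + |B| - 1) for A, B nonempty in Z/pZ.
|A| = 5, |B| = 2, p = 29.
CD lower bound = min(29, 5 + 2 - 1) = min(29, 6) = 6.
Compute A + B mod 29 directly:
a = 4: 4+9=13, 4+20=24
a = 14: 14+9=23, 14+20=5
a = 21: 21+9=1, 21+20=12
a = 22: 22+9=2, 22+20=13
a = 27: 27+9=7, 27+20=18
A + B = {1, 2, 5, 7, 12, 13, 18, 23, 24}, so |A + B| = 9.
Verify: 9 ≥ 6? Yes ✓.

CD lower bound = 6, actual |A + B| = 9.


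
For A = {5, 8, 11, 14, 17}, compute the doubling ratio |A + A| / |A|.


|A| = 5.
Compute A + A by enumerating all 25 pairs.
A + A = {10, 13, 16, 19, 22, 25, 28, 31, 34}, so |A + A| = 9.
K = |A + A| / |A| = 9/5 (already in lowest terms) ≈ 1.8000.
Reference: AP of size 5 gives K = 9/5 ≈ 1.8000; a fully generic set of size 5 gives K ≈ 3.0000.

|A| = 5, |A + A| = 9, K = 9/5.


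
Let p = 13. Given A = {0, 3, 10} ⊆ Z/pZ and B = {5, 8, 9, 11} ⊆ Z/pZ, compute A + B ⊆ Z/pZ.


Work in Z/13Z: reduce every sum a + b modulo 13.
Enumerate all 12 pairs:
a = 0: 0+5=5, 0+8=8, 0+9=9, 0+11=11
a = 3: 3+5=8, 3+8=11, 3+9=12, 3+11=1
a = 10: 10+5=2, 10+8=5, 10+9=6, 10+11=8
Distinct residues collected: {1, 2, 5, 6, 8, 9, 11, 12}
|A + B| = 8 (out of 13 total residues).

A + B = {1, 2, 5, 6, 8, 9, 11, 12}


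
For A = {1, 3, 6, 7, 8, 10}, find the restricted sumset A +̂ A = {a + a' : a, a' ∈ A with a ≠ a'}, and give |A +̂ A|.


Restricted sumset: A +̂ A = {a + a' : a ∈ A, a' ∈ A, a ≠ a'}.
Equivalently, take A + A and drop any sum 2a that is achievable ONLY as a + a for a ∈ A (i.e. sums representable only with equal summands).
Enumerate pairs (a, a') with a < a' (symmetric, so each unordered pair gives one sum; this covers all a ≠ a'):
  1 + 3 = 4
  1 + 6 = 7
  1 + 7 = 8
  1 + 8 = 9
  1 + 10 = 11
  3 + 6 = 9
  3 + 7 = 10
  3 + 8 = 11
  3 + 10 = 13
  6 + 7 = 13
  6 + 8 = 14
  6 + 10 = 16
  7 + 8 = 15
  7 + 10 = 17
  8 + 10 = 18
Collected distinct sums: {4, 7, 8, 9, 10, 11, 13, 14, 15, 16, 17, 18}
|A +̂ A| = 12
(Reference bound: |A +̂ A| ≥ 2|A| - 3 for |A| ≥ 2, with |A| = 6 giving ≥ 9.)

|A +̂ A| = 12


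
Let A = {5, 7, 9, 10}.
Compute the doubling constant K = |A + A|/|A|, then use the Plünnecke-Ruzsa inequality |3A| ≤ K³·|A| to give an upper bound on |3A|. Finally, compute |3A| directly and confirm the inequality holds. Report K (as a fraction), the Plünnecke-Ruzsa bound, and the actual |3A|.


|A| = 4.
Step 1: Compute A + A by enumerating all 16 pairs.
A + A = {10, 12, 14, 15, 16, 17, 18, 19, 20}, so |A + A| = 9.
Step 2: Doubling constant K = |A + A|/|A| = 9/4 = 9/4 ≈ 2.2500.
Step 3: Plünnecke-Ruzsa gives |3A| ≤ K³·|A| = (2.2500)³ · 4 ≈ 45.5625.
Step 4: Compute 3A = A + A + A directly by enumerating all triples (a,b,c) ∈ A³; |3A| = 14.
Step 5: Check 14 ≤ 45.5625? Yes ✓.

K = 9/4, Plünnecke-Ruzsa bound K³|A| ≈ 45.5625, |3A| = 14, inequality holds.


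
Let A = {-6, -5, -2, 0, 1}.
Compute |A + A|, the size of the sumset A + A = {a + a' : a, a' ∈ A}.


A + A = {a + a' : a, a' ∈ A}; |A| = 5.
General bounds: 2|A| - 1 ≤ |A + A| ≤ |A|(|A|+1)/2, i.e. 9 ≤ |A + A| ≤ 15.
Lower bound 2|A|-1 is attained iff A is an arithmetic progression.
Enumerate sums a + a' for a ≤ a' (symmetric, so this suffices):
a = -6: -6+-6=-12, -6+-5=-11, -6+-2=-8, -6+0=-6, -6+1=-5
a = -5: -5+-5=-10, -5+-2=-7, -5+0=-5, -5+1=-4
a = -2: -2+-2=-4, -2+0=-2, -2+1=-1
a = 0: 0+0=0, 0+1=1
a = 1: 1+1=2
Distinct sums: {-12, -11, -10, -8, -7, -6, -5, -4, -2, -1, 0, 1, 2}
|A + A| = 13

|A + A| = 13


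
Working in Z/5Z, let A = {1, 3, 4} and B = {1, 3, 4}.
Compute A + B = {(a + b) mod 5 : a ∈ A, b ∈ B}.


Work in Z/5Z: reduce every sum a + b modulo 5.
Enumerate all 9 pairs:
a = 1: 1+1=2, 1+3=4, 1+4=0
a = 3: 3+1=4, 3+3=1, 3+4=2
a = 4: 4+1=0, 4+3=2, 4+4=3
Distinct residues collected: {0, 1, 2, 3, 4}
|A + B| = 5 (out of 5 total residues).

A + B = {0, 1, 2, 3, 4}


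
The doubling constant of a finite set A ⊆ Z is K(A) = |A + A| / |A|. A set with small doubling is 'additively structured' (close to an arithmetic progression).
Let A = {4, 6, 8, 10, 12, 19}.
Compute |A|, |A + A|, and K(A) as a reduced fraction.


|A| = 6.
Compute A + A by enumerating all 36 pairs.
A + A = {8, 10, 12, 14, 16, 18, 20, 22, 23, 24, 25, 27, 29, 31, 38}, so |A + A| = 15.
K = |A + A| / |A| = 15/6 = 5/2 ≈ 2.5000.
Reference: AP of size 6 gives K = 11/6 ≈ 1.8333; a fully generic set of size 6 gives K ≈ 3.5000.

|A| = 6, |A + A| = 15, K = 15/6 = 5/2.


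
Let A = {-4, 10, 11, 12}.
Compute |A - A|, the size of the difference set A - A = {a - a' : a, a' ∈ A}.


A - A = {a - a' : a, a' ∈ A}; |A| = 4.
Bounds: 2|A|-1 ≤ |A - A| ≤ |A|² - |A| + 1, i.e. 7 ≤ |A - A| ≤ 13.
Note: 0 ∈ A - A always (from a - a). The set is symmetric: if d ∈ A - A then -d ∈ A - A.
Enumerate nonzero differences d = a - a' with a > a' (then include -d):
Positive differences: {1, 2, 14, 15, 16}
Full difference set: {0} ∪ (positive diffs) ∪ (negative diffs).
|A - A| = 1 + 2·5 = 11 (matches direct enumeration: 11).

|A - A| = 11


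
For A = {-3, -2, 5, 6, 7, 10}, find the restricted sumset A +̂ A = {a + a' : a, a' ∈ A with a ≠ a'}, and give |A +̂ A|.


Restricted sumset: A +̂ A = {a + a' : a ∈ A, a' ∈ A, a ≠ a'}.
Equivalently, take A + A and drop any sum 2a that is achievable ONLY as a + a for a ∈ A (i.e. sums representable only with equal summands).
Enumerate pairs (a, a') with a < a' (symmetric, so each unordered pair gives one sum; this covers all a ≠ a'):
  -3 + -2 = -5
  -3 + 5 = 2
  -3 + 6 = 3
  -3 + 7 = 4
  -3 + 10 = 7
  -2 + 5 = 3
  -2 + 6 = 4
  -2 + 7 = 5
  -2 + 10 = 8
  5 + 6 = 11
  5 + 7 = 12
  5 + 10 = 15
  6 + 7 = 13
  6 + 10 = 16
  7 + 10 = 17
Collected distinct sums: {-5, 2, 3, 4, 5, 7, 8, 11, 12, 13, 15, 16, 17}
|A +̂ A| = 13
(Reference bound: |A +̂ A| ≥ 2|A| - 3 for |A| ≥ 2, with |A| = 6 giving ≥ 9.)

|A +̂ A| = 13


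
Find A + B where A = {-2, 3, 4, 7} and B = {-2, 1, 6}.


A + B = {a + b : a ∈ A, b ∈ B}.
Enumerate all |A|·|B| = 4·3 = 12 pairs (a, b) and collect distinct sums.
a = -2: -2+-2=-4, -2+1=-1, -2+6=4
a = 3: 3+-2=1, 3+1=4, 3+6=9
a = 4: 4+-2=2, 4+1=5, 4+6=10
a = 7: 7+-2=5, 7+1=8, 7+6=13
Collecting distinct sums: A + B = {-4, -1, 1, 2, 4, 5, 8, 9, 10, 13}
|A + B| = 10

A + B = {-4, -1, 1, 2, 4, 5, 8, 9, 10, 13}


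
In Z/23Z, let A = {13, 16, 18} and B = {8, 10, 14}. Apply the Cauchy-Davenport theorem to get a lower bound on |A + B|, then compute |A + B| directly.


Cauchy-Davenport: |A + B| ≥ min(p, |A| + |B| - 1) for A, B nonempty in Z/pZ.
|A| = 3, |B| = 3, p = 23.
CD lower bound = min(23, 3 + 3 - 1) = min(23, 5) = 5.
Compute A + B mod 23 directly:
a = 13: 13+8=21, 13+10=0, 13+14=4
a = 16: 16+8=1, 16+10=3, 16+14=7
a = 18: 18+8=3, 18+10=5, 18+14=9
A + B = {0, 1, 3, 4, 5, 7, 9, 21}, so |A + B| = 8.
Verify: 8 ≥ 5? Yes ✓.

CD lower bound = 5, actual |A + B| = 8.


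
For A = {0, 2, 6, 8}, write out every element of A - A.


A - A = {a - a' : a, a' ∈ A}.
Compute a - a' for each ordered pair (a, a'):
a = 0: 0-0=0, 0-2=-2, 0-6=-6, 0-8=-8
a = 2: 2-0=2, 2-2=0, 2-6=-4, 2-8=-6
a = 6: 6-0=6, 6-2=4, 6-6=0, 6-8=-2
a = 8: 8-0=8, 8-2=6, 8-6=2, 8-8=0
Collecting distinct values (and noting 0 appears from a-a):
A - A = {-8, -6, -4, -2, 0, 2, 4, 6, 8}
|A - A| = 9

A - A = {-8, -6, -4, -2, 0, 2, 4, 6, 8}


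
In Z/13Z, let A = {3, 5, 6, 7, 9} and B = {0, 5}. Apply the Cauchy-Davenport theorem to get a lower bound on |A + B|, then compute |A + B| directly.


Cauchy-Davenport: |A + B| ≥ min(p, |A| + |B| - 1) for A, B nonempty in Z/pZ.
|A| = 5, |B| = 2, p = 13.
CD lower bound = min(13, 5 + 2 - 1) = min(13, 6) = 6.
Compute A + B mod 13 directly:
a = 3: 3+0=3, 3+5=8
a = 5: 5+0=5, 5+5=10
a = 6: 6+0=6, 6+5=11
a = 7: 7+0=7, 7+5=12
a = 9: 9+0=9, 9+5=1
A + B = {1, 3, 5, 6, 7, 8, 9, 10, 11, 12}, so |A + B| = 10.
Verify: 10 ≥ 6? Yes ✓.

CD lower bound = 6, actual |A + B| = 10.


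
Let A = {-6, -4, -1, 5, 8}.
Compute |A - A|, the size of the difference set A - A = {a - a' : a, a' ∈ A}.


A - A = {a - a' : a, a' ∈ A}; |A| = 5.
Bounds: 2|A|-1 ≤ |A - A| ≤ |A|² - |A| + 1, i.e. 9 ≤ |A - A| ≤ 21.
Note: 0 ∈ A - A always (from a - a). The set is symmetric: if d ∈ A - A then -d ∈ A - A.
Enumerate nonzero differences d = a - a' with a > a' (then include -d):
Positive differences: {2, 3, 5, 6, 9, 11, 12, 14}
Full difference set: {0} ∪ (positive diffs) ∪ (negative diffs).
|A - A| = 1 + 2·8 = 17 (matches direct enumeration: 17).

|A - A| = 17


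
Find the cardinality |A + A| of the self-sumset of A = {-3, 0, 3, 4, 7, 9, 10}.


A + A = {a + a' : a, a' ∈ A}; |A| = 7.
General bounds: 2|A| - 1 ≤ |A + A| ≤ |A|(|A|+1)/2, i.e. 13 ≤ |A + A| ≤ 28.
Lower bound 2|A|-1 is attained iff A is an arithmetic progression.
Enumerate sums a + a' for a ≤ a' (symmetric, so this suffices):
a = -3: -3+-3=-6, -3+0=-3, -3+3=0, -3+4=1, -3+7=4, -3+9=6, -3+10=7
a = 0: 0+0=0, 0+3=3, 0+4=4, 0+7=7, 0+9=9, 0+10=10
a = 3: 3+3=6, 3+4=7, 3+7=10, 3+9=12, 3+10=13
a = 4: 4+4=8, 4+7=11, 4+9=13, 4+10=14
a = 7: 7+7=14, 7+9=16, 7+10=17
a = 9: 9+9=18, 9+10=19
a = 10: 10+10=20
Distinct sums: {-6, -3, 0, 1, 3, 4, 6, 7, 8, 9, 10, 11, 12, 13, 14, 16, 17, 18, 19, 20}
|A + A| = 20

|A + A| = 20


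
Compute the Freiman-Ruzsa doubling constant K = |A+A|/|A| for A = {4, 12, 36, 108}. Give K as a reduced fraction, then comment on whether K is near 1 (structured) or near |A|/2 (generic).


|A| = 4.
Compute A + A by enumerating all 16 pairs.
A + A = {8, 16, 24, 40, 48, 72, 112, 120, 144, 216}, so |A + A| = 10.
K = |A + A| / |A| = 10/4 = 5/2 ≈ 2.5000.
Reference: AP of size 4 gives K = 7/4 ≈ 1.7500; a fully generic set of size 4 gives K ≈ 2.5000.

|A| = 4, |A + A| = 10, K = 10/4 = 5/2.


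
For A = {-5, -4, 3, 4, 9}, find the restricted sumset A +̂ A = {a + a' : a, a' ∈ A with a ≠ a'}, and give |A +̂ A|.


Restricted sumset: A +̂ A = {a + a' : a ∈ A, a' ∈ A, a ≠ a'}.
Equivalently, take A + A and drop any sum 2a that is achievable ONLY as a + a for a ∈ A (i.e. sums representable only with equal summands).
Enumerate pairs (a, a') with a < a' (symmetric, so each unordered pair gives one sum; this covers all a ≠ a'):
  -5 + -4 = -9
  -5 + 3 = -2
  -5 + 4 = -1
  -5 + 9 = 4
  -4 + 3 = -1
  -4 + 4 = 0
  -4 + 9 = 5
  3 + 4 = 7
  3 + 9 = 12
  4 + 9 = 13
Collected distinct sums: {-9, -2, -1, 0, 4, 5, 7, 12, 13}
|A +̂ A| = 9
(Reference bound: |A +̂ A| ≥ 2|A| - 3 for |A| ≥ 2, with |A| = 5 giving ≥ 7.)

|A +̂ A| = 9


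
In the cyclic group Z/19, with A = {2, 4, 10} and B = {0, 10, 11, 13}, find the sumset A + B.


Work in Z/19Z: reduce every sum a + b modulo 19.
Enumerate all 12 pairs:
a = 2: 2+0=2, 2+10=12, 2+11=13, 2+13=15
a = 4: 4+0=4, 4+10=14, 4+11=15, 4+13=17
a = 10: 10+0=10, 10+10=1, 10+11=2, 10+13=4
Distinct residues collected: {1, 2, 4, 10, 12, 13, 14, 15, 17}
|A + B| = 9 (out of 19 total residues).

A + B = {1, 2, 4, 10, 12, 13, 14, 15, 17}


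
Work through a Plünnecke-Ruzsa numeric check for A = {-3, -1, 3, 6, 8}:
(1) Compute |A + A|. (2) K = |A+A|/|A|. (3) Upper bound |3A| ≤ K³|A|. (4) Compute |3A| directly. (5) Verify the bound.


|A| = 5.
Step 1: Compute A + A by enumerating all 25 pairs.
A + A = {-6, -4, -2, 0, 2, 3, 5, 6, 7, 9, 11, 12, 14, 16}, so |A + A| = 14.
Step 2: Doubling constant K = |A + A|/|A| = 14/5 = 14/5 ≈ 2.8000.
Step 3: Plünnecke-Ruzsa gives |3A| ≤ K³·|A| = (2.8000)³ · 5 ≈ 109.7600.
Step 4: Compute 3A = A + A + A directly by enumerating all triples (a,b,c) ∈ A³; |3A| = 26.
Step 5: Check 26 ≤ 109.7600? Yes ✓.

K = 14/5, Plünnecke-Ruzsa bound K³|A| ≈ 109.7600, |3A| = 26, inequality holds.


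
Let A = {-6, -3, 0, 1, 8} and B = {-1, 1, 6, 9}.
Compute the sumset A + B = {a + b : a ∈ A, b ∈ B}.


A + B = {a + b : a ∈ A, b ∈ B}.
Enumerate all |A|·|B| = 5·4 = 20 pairs (a, b) and collect distinct sums.
a = -6: -6+-1=-7, -6+1=-5, -6+6=0, -6+9=3
a = -3: -3+-1=-4, -3+1=-2, -3+6=3, -3+9=6
a = 0: 0+-1=-1, 0+1=1, 0+6=6, 0+9=9
a = 1: 1+-1=0, 1+1=2, 1+6=7, 1+9=10
a = 8: 8+-1=7, 8+1=9, 8+6=14, 8+9=17
Collecting distinct sums: A + B = {-7, -5, -4, -2, -1, 0, 1, 2, 3, 6, 7, 9, 10, 14, 17}
|A + B| = 15

A + B = {-7, -5, -4, -2, -1, 0, 1, 2, 3, 6, 7, 9, 10, 14, 17}


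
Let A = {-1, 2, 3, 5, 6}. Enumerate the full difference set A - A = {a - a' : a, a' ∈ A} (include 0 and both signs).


A - A = {a - a' : a, a' ∈ A}.
Compute a - a' for each ordered pair (a, a'):
a = -1: -1--1=0, -1-2=-3, -1-3=-4, -1-5=-6, -1-6=-7
a = 2: 2--1=3, 2-2=0, 2-3=-1, 2-5=-3, 2-6=-4
a = 3: 3--1=4, 3-2=1, 3-3=0, 3-5=-2, 3-6=-3
a = 5: 5--1=6, 5-2=3, 5-3=2, 5-5=0, 5-6=-1
a = 6: 6--1=7, 6-2=4, 6-3=3, 6-5=1, 6-6=0
Collecting distinct values (and noting 0 appears from a-a):
A - A = {-7, -6, -4, -3, -2, -1, 0, 1, 2, 3, 4, 6, 7}
|A - A| = 13

A - A = {-7, -6, -4, -3, -2, -1, 0, 1, 2, 3, 4, 6, 7}


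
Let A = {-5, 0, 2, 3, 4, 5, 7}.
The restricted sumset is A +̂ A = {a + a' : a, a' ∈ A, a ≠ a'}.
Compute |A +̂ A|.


Restricted sumset: A +̂ A = {a + a' : a ∈ A, a' ∈ A, a ≠ a'}.
Equivalently, take A + A and drop any sum 2a that is achievable ONLY as a + a for a ∈ A (i.e. sums representable only with equal summands).
Enumerate pairs (a, a') with a < a' (symmetric, so each unordered pair gives one sum; this covers all a ≠ a'):
  -5 + 0 = -5
  -5 + 2 = -3
  -5 + 3 = -2
  -5 + 4 = -1
  -5 + 5 = 0
  -5 + 7 = 2
  0 + 2 = 2
  0 + 3 = 3
  0 + 4 = 4
  0 + 5 = 5
  0 + 7 = 7
  2 + 3 = 5
  2 + 4 = 6
  2 + 5 = 7
  2 + 7 = 9
  3 + 4 = 7
  3 + 5 = 8
  3 + 7 = 10
  4 + 5 = 9
  4 + 7 = 11
  5 + 7 = 12
Collected distinct sums: {-5, -3, -2, -1, 0, 2, 3, 4, 5, 6, 7, 8, 9, 10, 11, 12}
|A +̂ A| = 16
(Reference bound: |A +̂ A| ≥ 2|A| - 3 for |A| ≥ 2, with |A| = 7 giving ≥ 11.)

|A +̂ A| = 16


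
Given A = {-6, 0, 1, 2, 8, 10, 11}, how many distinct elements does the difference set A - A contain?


A - A = {a - a' : a, a' ∈ A}; |A| = 7.
Bounds: 2|A|-1 ≤ |A - A| ≤ |A|² - |A| + 1, i.e. 13 ≤ |A - A| ≤ 43.
Note: 0 ∈ A - A always (from a - a). The set is symmetric: if d ∈ A - A then -d ∈ A - A.
Enumerate nonzero differences d = a - a' with a > a' (then include -d):
Positive differences: {1, 2, 3, 6, 7, 8, 9, 10, 11, 14, 16, 17}
Full difference set: {0} ∪ (positive diffs) ∪ (negative diffs).
|A - A| = 1 + 2·12 = 25 (matches direct enumeration: 25).

|A - A| = 25


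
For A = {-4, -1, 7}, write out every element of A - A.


A - A = {a - a' : a, a' ∈ A}.
Compute a - a' for each ordered pair (a, a'):
a = -4: -4--4=0, -4--1=-3, -4-7=-11
a = -1: -1--4=3, -1--1=0, -1-7=-8
a = 7: 7--4=11, 7--1=8, 7-7=0
Collecting distinct values (and noting 0 appears from a-a):
A - A = {-11, -8, -3, 0, 3, 8, 11}
|A - A| = 7

A - A = {-11, -8, -3, 0, 3, 8, 11}


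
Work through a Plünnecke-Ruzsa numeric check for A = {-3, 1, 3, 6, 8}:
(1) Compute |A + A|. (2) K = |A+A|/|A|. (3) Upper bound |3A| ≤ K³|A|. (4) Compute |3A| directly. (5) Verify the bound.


|A| = 5.
Step 1: Compute A + A by enumerating all 25 pairs.
A + A = {-6, -2, 0, 2, 3, 4, 5, 6, 7, 9, 11, 12, 14, 16}, so |A + A| = 14.
Step 2: Doubling constant K = |A + A|/|A| = 14/5 = 14/5 ≈ 2.8000.
Step 3: Plünnecke-Ruzsa gives |3A| ≤ K³·|A| = (2.8000)³ · 5 ≈ 109.7600.
Step 4: Compute 3A = A + A + A directly by enumerating all triples (a,b,c) ∈ A³; |3A| = 26.
Step 5: Check 26 ≤ 109.7600? Yes ✓.

K = 14/5, Plünnecke-Ruzsa bound K³|A| ≈ 109.7600, |3A| = 26, inequality holds.


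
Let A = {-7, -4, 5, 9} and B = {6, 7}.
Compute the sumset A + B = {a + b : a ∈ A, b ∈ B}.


A + B = {a + b : a ∈ A, b ∈ B}.
Enumerate all |A|·|B| = 4·2 = 8 pairs (a, b) and collect distinct sums.
a = -7: -7+6=-1, -7+7=0
a = -4: -4+6=2, -4+7=3
a = 5: 5+6=11, 5+7=12
a = 9: 9+6=15, 9+7=16
Collecting distinct sums: A + B = {-1, 0, 2, 3, 11, 12, 15, 16}
|A + B| = 8

A + B = {-1, 0, 2, 3, 11, 12, 15, 16}


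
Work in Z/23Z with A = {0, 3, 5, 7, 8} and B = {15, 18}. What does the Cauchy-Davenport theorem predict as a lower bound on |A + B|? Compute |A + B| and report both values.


Cauchy-Davenport: |A + B| ≥ min(p, |A| + |B| - 1) for A, B nonempty in Z/pZ.
|A| = 5, |B| = 2, p = 23.
CD lower bound = min(23, 5 + 2 - 1) = min(23, 6) = 6.
Compute A + B mod 23 directly:
a = 0: 0+15=15, 0+18=18
a = 3: 3+15=18, 3+18=21
a = 5: 5+15=20, 5+18=0
a = 7: 7+15=22, 7+18=2
a = 8: 8+15=0, 8+18=3
A + B = {0, 2, 3, 15, 18, 20, 21, 22}, so |A + B| = 8.
Verify: 8 ≥ 6? Yes ✓.

CD lower bound = 6, actual |A + B| = 8.


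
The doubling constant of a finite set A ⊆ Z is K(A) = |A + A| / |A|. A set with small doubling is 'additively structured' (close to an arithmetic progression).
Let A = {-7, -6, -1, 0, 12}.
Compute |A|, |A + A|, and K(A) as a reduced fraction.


|A| = 5.
Compute A + A by enumerating all 25 pairs.
A + A = {-14, -13, -12, -8, -7, -6, -2, -1, 0, 5, 6, 11, 12, 24}, so |A + A| = 14.
K = |A + A| / |A| = 14/5 (already in lowest terms) ≈ 2.8000.
Reference: AP of size 5 gives K = 9/5 ≈ 1.8000; a fully generic set of size 5 gives K ≈ 3.0000.

|A| = 5, |A + A| = 14, K = 14/5.


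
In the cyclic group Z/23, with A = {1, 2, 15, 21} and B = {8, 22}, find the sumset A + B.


Work in Z/23Z: reduce every sum a + b modulo 23.
Enumerate all 8 pairs:
a = 1: 1+8=9, 1+22=0
a = 2: 2+8=10, 2+22=1
a = 15: 15+8=0, 15+22=14
a = 21: 21+8=6, 21+22=20
Distinct residues collected: {0, 1, 6, 9, 10, 14, 20}
|A + B| = 7 (out of 23 total residues).

A + B = {0, 1, 6, 9, 10, 14, 20}


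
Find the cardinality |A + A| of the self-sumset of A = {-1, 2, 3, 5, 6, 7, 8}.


A + A = {a + a' : a, a' ∈ A}; |A| = 7.
General bounds: 2|A| - 1 ≤ |A + A| ≤ |A|(|A|+1)/2, i.e. 13 ≤ |A + A| ≤ 28.
Lower bound 2|A|-1 is attained iff A is an arithmetic progression.
Enumerate sums a + a' for a ≤ a' (symmetric, so this suffices):
a = -1: -1+-1=-2, -1+2=1, -1+3=2, -1+5=4, -1+6=5, -1+7=6, -1+8=7
a = 2: 2+2=4, 2+3=5, 2+5=7, 2+6=8, 2+7=9, 2+8=10
a = 3: 3+3=6, 3+5=8, 3+6=9, 3+7=10, 3+8=11
a = 5: 5+5=10, 5+6=11, 5+7=12, 5+8=13
a = 6: 6+6=12, 6+7=13, 6+8=14
a = 7: 7+7=14, 7+8=15
a = 8: 8+8=16
Distinct sums: {-2, 1, 2, 4, 5, 6, 7, 8, 9, 10, 11, 12, 13, 14, 15, 16}
|A + A| = 16

|A + A| = 16


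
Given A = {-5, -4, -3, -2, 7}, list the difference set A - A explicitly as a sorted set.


A - A = {a - a' : a, a' ∈ A}.
Compute a - a' for each ordered pair (a, a'):
a = -5: -5--5=0, -5--4=-1, -5--3=-2, -5--2=-3, -5-7=-12
a = -4: -4--5=1, -4--4=0, -4--3=-1, -4--2=-2, -4-7=-11
a = -3: -3--5=2, -3--4=1, -3--3=0, -3--2=-1, -3-7=-10
a = -2: -2--5=3, -2--4=2, -2--3=1, -2--2=0, -2-7=-9
a = 7: 7--5=12, 7--4=11, 7--3=10, 7--2=9, 7-7=0
Collecting distinct values (and noting 0 appears from a-a):
A - A = {-12, -11, -10, -9, -3, -2, -1, 0, 1, 2, 3, 9, 10, 11, 12}
|A - A| = 15

A - A = {-12, -11, -10, -9, -3, -2, -1, 0, 1, 2, 3, 9, 10, 11, 12}


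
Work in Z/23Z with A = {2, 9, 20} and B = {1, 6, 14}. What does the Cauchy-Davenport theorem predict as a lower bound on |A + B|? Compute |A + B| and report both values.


Cauchy-Davenport: |A + B| ≥ min(p, |A| + |B| - 1) for A, B nonempty in Z/pZ.
|A| = 3, |B| = 3, p = 23.
CD lower bound = min(23, 3 + 3 - 1) = min(23, 5) = 5.
Compute A + B mod 23 directly:
a = 2: 2+1=3, 2+6=8, 2+14=16
a = 9: 9+1=10, 9+6=15, 9+14=0
a = 20: 20+1=21, 20+6=3, 20+14=11
A + B = {0, 3, 8, 10, 11, 15, 16, 21}, so |A + B| = 8.
Verify: 8 ≥ 5? Yes ✓.

CD lower bound = 5, actual |A + B| = 8.


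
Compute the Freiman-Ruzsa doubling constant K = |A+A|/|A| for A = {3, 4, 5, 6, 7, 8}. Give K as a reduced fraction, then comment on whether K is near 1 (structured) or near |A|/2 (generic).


|A| = 6.
Compute A + A by enumerating all 36 pairs.
A + A = {6, 7, 8, 9, 10, 11, 12, 13, 14, 15, 16}, so |A + A| = 11.
K = |A + A| / |A| = 11/6 (already in lowest terms) ≈ 1.8333.
Reference: AP of size 6 gives K = 11/6 ≈ 1.8333; a fully generic set of size 6 gives K ≈ 3.5000.

|A| = 6, |A + A| = 11, K = 11/6.


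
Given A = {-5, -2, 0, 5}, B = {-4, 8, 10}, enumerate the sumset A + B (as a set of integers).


A + B = {a + b : a ∈ A, b ∈ B}.
Enumerate all |A|·|B| = 4·3 = 12 pairs (a, b) and collect distinct sums.
a = -5: -5+-4=-9, -5+8=3, -5+10=5
a = -2: -2+-4=-6, -2+8=6, -2+10=8
a = 0: 0+-4=-4, 0+8=8, 0+10=10
a = 5: 5+-4=1, 5+8=13, 5+10=15
Collecting distinct sums: A + B = {-9, -6, -4, 1, 3, 5, 6, 8, 10, 13, 15}
|A + B| = 11

A + B = {-9, -6, -4, 1, 3, 5, 6, 8, 10, 13, 15}


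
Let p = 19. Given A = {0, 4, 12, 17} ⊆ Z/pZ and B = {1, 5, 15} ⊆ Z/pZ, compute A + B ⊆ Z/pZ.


Work in Z/19Z: reduce every sum a + b modulo 19.
Enumerate all 12 pairs:
a = 0: 0+1=1, 0+5=5, 0+15=15
a = 4: 4+1=5, 4+5=9, 4+15=0
a = 12: 12+1=13, 12+5=17, 12+15=8
a = 17: 17+1=18, 17+5=3, 17+15=13
Distinct residues collected: {0, 1, 3, 5, 8, 9, 13, 15, 17, 18}
|A + B| = 10 (out of 19 total residues).

A + B = {0, 1, 3, 5, 8, 9, 13, 15, 17, 18}


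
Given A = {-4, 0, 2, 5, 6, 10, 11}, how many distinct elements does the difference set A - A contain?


A - A = {a - a' : a, a' ∈ A}; |A| = 7.
Bounds: 2|A|-1 ≤ |A - A| ≤ |A|² - |A| + 1, i.e. 13 ≤ |A - A| ≤ 43.
Note: 0 ∈ A - A always (from a - a). The set is symmetric: if d ∈ A - A then -d ∈ A - A.
Enumerate nonzero differences d = a - a' with a > a' (then include -d):
Positive differences: {1, 2, 3, 4, 5, 6, 8, 9, 10, 11, 14, 15}
Full difference set: {0} ∪ (positive diffs) ∪ (negative diffs).
|A - A| = 1 + 2·12 = 25 (matches direct enumeration: 25).

|A - A| = 25


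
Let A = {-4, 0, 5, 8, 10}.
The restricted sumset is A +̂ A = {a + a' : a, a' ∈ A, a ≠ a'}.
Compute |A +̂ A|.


Restricted sumset: A +̂ A = {a + a' : a ∈ A, a' ∈ A, a ≠ a'}.
Equivalently, take A + A and drop any sum 2a that is achievable ONLY as a + a for a ∈ A (i.e. sums representable only with equal summands).
Enumerate pairs (a, a') with a < a' (symmetric, so each unordered pair gives one sum; this covers all a ≠ a'):
  -4 + 0 = -4
  -4 + 5 = 1
  -4 + 8 = 4
  -4 + 10 = 6
  0 + 5 = 5
  0 + 8 = 8
  0 + 10 = 10
  5 + 8 = 13
  5 + 10 = 15
  8 + 10 = 18
Collected distinct sums: {-4, 1, 4, 5, 6, 8, 10, 13, 15, 18}
|A +̂ A| = 10
(Reference bound: |A +̂ A| ≥ 2|A| - 3 for |A| ≥ 2, with |A| = 5 giving ≥ 7.)

|A +̂ A| = 10


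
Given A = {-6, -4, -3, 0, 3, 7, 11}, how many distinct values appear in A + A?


A + A = {a + a' : a, a' ∈ A}; |A| = 7.
General bounds: 2|A| - 1 ≤ |A + A| ≤ |A|(|A|+1)/2, i.e. 13 ≤ |A + A| ≤ 28.
Lower bound 2|A|-1 is attained iff A is an arithmetic progression.
Enumerate sums a + a' for a ≤ a' (symmetric, so this suffices):
a = -6: -6+-6=-12, -6+-4=-10, -6+-3=-9, -6+0=-6, -6+3=-3, -6+7=1, -6+11=5
a = -4: -4+-4=-8, -4+-3=-7, -4+0=-4, -4+3=-1, -4+7=3, -4+11=7
a = -3: -3+-3=-6, -3+0=-3, -3+3=0, -3+7=4, -3+11=8
a = 0: 0+0=0, 0+3=3, 0+7=7, 0+11=11
a = 3: 3+3=6, 3+7=10, 3+11=14
a = 7: 7+7=14, 7+11=18
a = 11: 11+11=22
Distinct sums: {-12, -10, -9, -8, -7, -6, -4, -3, -1, 0, 1, 3, 4, 5, 6, 7, 8, 10, 11, 14, 18, 22}
|A + A| = 22

|A + A| = 22


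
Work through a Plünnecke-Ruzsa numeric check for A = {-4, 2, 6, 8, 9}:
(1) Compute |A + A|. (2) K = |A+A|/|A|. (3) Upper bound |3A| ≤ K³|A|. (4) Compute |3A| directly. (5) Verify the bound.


|A| = 5.
Step 1: Compute A + A by enumerating all 25 pairs.
A + A = {-8, -2, 2, 4, 5, 8, 10, 11, 12, 14, 15, 16, 17, 18}, so |A + A| = 14.
Step 2: Doubling constant K = |A + A|/|A| = 14/5 = 14/5 ≈ 2.8000.
Step 3: Plünnecke-Ruzsa gives |3A| ≤ K³·|A| = (2.8000)³ · 5 ≈ 109.7600.
Step 4: Compute 3A = A + A + A directly by enumerating all triples (a,b,c) ∈ A³; |3A| = 26.
Step 5: Check 26 ≤ 109.7600? Yes ✓.

K = 14/5, Plünnecke-Ruzsa bound K³|A| ≈ 109.7600, |3A| = 26, inequality holds.


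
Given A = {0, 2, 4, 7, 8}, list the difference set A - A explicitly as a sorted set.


A - A = {a - a' : a, a' ∈ A}.
Compute a - a' for each ordered pair (a, a'):
a = 0: 0-0=0, 0-2=-2, 0-4=-4, 0-7=-7, 0-8=-8
a = 2: 2-0=2, 2-2=0, 2-4=-2, 2-7=-5, 2-8=-6
a = 4: 4-0=4, 4-2=2, 4-4=0, 4-7=-3, 4-8=-4
a = 7: 7-0=7, 7-2=5, 7-4=3, 7-7=0, 7-8=-1
a = 8: 8-0=8, 8-2=6, 8-4=4, 8-7=1, 8-8=0
Collecting distinct values (and noting 0 appears from a-a):
A - A = {-8, -7, -6, -5, -4, -3, -2, -1, 0, 1, 2, 3, 4, 5, 6, 7, 8}
|A - A| = 17

A - A = {-8, -7, -6, -5, -4, -3, -2, -1, 0, 1, 2, 3, 4, 5, 6, 7, 8}


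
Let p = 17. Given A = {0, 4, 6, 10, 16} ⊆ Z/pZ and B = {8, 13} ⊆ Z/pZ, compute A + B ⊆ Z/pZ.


Work in Z/17Z: reduce every sum a + b modulo 17.
Enumerate all 10 pairs:
a = 0: 0+8=8, 0+13=13
a = 4: 4+8=12, 4+13=0
a = 6: 6+8=14, 6+13=2
a = 10: 10+8=1, 10+13=6
a = 16: 16+8=7, 16+13=12
Distinct residues collected: {0, 1, 2, 6, 7, 8, 12, 13, 14}
|A + B| = 9 (out of 17 total residues).

A + B = {0, 1, 2, 6, 7, 8, 12, 13, 14}


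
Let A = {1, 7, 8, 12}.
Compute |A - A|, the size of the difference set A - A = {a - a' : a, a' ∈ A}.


A - A = {a - a' : a, a' ∈ A}; |A| = 4.
Bounds: 2|A|-1 ≤ |A - A| ≤ |A|² - |A| + 1, i.e. 7 ≤ |A - A| ≤ 13.
Note: 0 ∈ A - A always (from a - a). The set is symmetric: if d ∈ A - A then -d ∈ A - A.
Enumerate nonzero differences d = a - a' with a > a' (then include -d):
Positive differences: {1, 4, 5, 6, 7, 11}
Full difference set: {0} ∪ (positive diffs) ∪ (negative diffs).
|A - A| = 1 + 2·6 = 13 (matches direct enumeration: 13).

|A - A| = 13


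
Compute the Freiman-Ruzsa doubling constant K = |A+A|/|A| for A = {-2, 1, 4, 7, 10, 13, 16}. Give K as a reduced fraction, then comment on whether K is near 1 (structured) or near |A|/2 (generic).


|A| = 7.
Compute A + A by enumerating all 49 pairs.
A + A = {-4, -1, 2, 5, 8, 11, 14, 17, 20, 23, 26, 29, 32}, so |A + A| = 13.
K = |A + A| / |A| = 13/7 (already in lowest terms) ≈ 1.8571.
Reference: AP of size 7 gives K = 13/7 ≈ 1.8571; a fully generic set of size 7 gives K ≈ 4.0000.

|A| = 7, |A + A| = 13, K = 13/7.


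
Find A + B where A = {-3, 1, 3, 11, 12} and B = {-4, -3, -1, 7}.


A + B = {a + b : a ∈ A, b ∈ B}.
Enumerate all |A|·|B| = 5·4 = 20 pairs (a, b) and collect distinct sums.
a = -3: -3+-4=-7, -3+-3=-6, -3+-1=-4, -3+7=4
a = 1: 1+-4=-3, 1+-3=-2, 1+-1=0, 1+7=8
a = 3: 3+-4=-1, 3+-3=0, 3+-1=2, 3+7=10
a = 11: 11+-4=7, 11+-3=8, 11+-1=10, 11+7=18
a = 12: 12+-4=8, 12+-3=9, 12+-1=11, 12+7=19
Collecting distinct sums: A + B = {-7, -6, -4, -3, -2, -1, 0, 2, 4, 7, 8, 9, 10, 11, 18, 19}
|A + B| = 16

A + B = {-7, -6, -4, -3, -2, -1, 0, 2, 4, 7, 8, 9, 10, 11, 18, 19}


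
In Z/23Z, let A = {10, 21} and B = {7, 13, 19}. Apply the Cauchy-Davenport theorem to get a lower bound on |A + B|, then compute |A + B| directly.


Cauchy-Davenport: |A + B| ≥ min(p, |A| + |B| - 1) for A, B nonempty in Z/pZ.
|A| = 2, |B| = 3, p = 23.
CD lower bound = min(23, 2 + 3 - 1) = min(23, 4) = 4.
Compute A + B mod 23 directly:
a = 10: 10+7=17, 10+13=0, 10+19=6
a = 21: 21+7=5, 21+13=11, 21+19=17
A + B = {0, 5, 6, 11, 17}, so |A + B| = 5.
Verify: 5 ≥ 4? Yes ✓.

CD lower bound = 4, actual |A + B| = 5.


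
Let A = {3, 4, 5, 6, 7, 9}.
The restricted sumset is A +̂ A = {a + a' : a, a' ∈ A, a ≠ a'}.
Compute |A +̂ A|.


Restricted sumset: A +̂ A = {a + a' : a ∈ A, a' ∈ A, a ≠ a'}.
Equivalently, take A + A and drop any sum 2a that is achievable ONLY as a + a for a ∈ A (i.e. sums representable only with equal summands).
Enumerate pairs (a, a') with a < a' (symmetric, so each unordered pair gives one sum; this covers all a ≠ a'):
  3 + 4 = 7
  3 + 5 = 8
  3 + 6 = 9
  3 + 7 = 10
  3 + 9 = 12
  4 + 5 = 9
  4 + 6 = 10
  4 + 7 = 11
  4 + 9 = 13
  5 + 6 = 11
  5 + 7 = 12
  5 + 9 = 14
  6 + 7 = 13
  6 + 9 = 15
  7 + 9 = 16
Collected distinct sums: {7, 8, 9, 10, 11, 12, 13, 14, 15, 16}
|A +̂ A| = 10
(Reference bound: |A +̂ A| ≥ 2|A| - 3 for |A| ≥ 2, with |A| = 6 giving ≥ 9.)

|A +̂ A| = 10


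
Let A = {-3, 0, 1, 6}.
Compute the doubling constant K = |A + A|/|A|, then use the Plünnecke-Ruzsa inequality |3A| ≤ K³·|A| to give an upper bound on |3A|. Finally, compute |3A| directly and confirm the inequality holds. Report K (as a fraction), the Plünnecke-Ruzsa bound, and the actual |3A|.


|A| = 4.
Step 1: Compute A + A by enumerating all 16 pairs.
A + A = {-6, -3, -2, 0, 1, 2, 3, 6, 7, 12}, so |A + A| = 10.
Step 2: Doubling constant K = |A + A|/|A| = 10/4 = 10/4 ≈ 2.5000.
Step 3: Plünnecke-Ruzsa gives |3A| ≤ K³·|A| = (2.5000)³ · 4 ≈ 62.5000.
Step 4: Compute 3A = A + A + A directly by enumerating all triples (a,b,c) ∈ A³; |3A| = 18.
Step 5: Check 18 ≤ 62.5000? Yes ✓.

K = 10/4, Plünnecke-Ruzsa bound K³|A| ≈ 62.5000, |3A| = 18, inequality holds.


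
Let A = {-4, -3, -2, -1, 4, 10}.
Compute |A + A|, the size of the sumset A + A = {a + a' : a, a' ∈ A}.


A + A = {a + a' : a, a' ∈ A}; |A| = 6.
General bounds: 2|A| - 1 ≤ |A + A| ≤ |A|(|A|+1)/2, i.e. 11 ≤ |A + A| ≤ 21.
Lower bound 2|A|-1 is attained iff A is an arithmetic progression.
Enumerate sums a + a' for a ≤ a' (symmetric, so this suffices):
a = -4: -4+-4=-8, -4+-3=-7, -4+-2=-6, -4+-1=-5, -4+4=0, -4+10=6
a = -3: -3+-3=-6, -3+-2=-5, -3+-1=-4, -3+4=1, -3+10=7
a = -2: -2+-2=-4, -2+-1=-3, -2+4=2, -2+10=8
a = -1: -1+-1=-2, -1+4=3, -1+10=9
a = 4: 4+4=8, 4+10=14
a = 10: 10+10=20
Distinct sums: {-8, -7, -6, -5, -4, -3, -2, 0, 1, 2, 3, 6, 7, 8, 9, 14, 20}
|A + A| = 17

|A + A| = 17


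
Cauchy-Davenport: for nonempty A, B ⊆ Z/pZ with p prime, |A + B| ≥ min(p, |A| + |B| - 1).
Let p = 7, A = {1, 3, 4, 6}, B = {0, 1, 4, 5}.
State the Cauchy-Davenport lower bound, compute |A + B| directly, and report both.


Cauchy-Davenport: |A + B| ≥ min(p, |A| + |B| - 1) for A, B nonempty in Z/pZ.
|A| = 4, |B| = 4, p = 7.
CD lower bound = min(7, 4 + 4 - 1) = min(7, 7) = 7.
Compute A + B mod 7 directly:
a = 1: 1+0=1, 1+1=2, 1+4=5, 1+5=6
a = 3: 3+0=3, 3+1=4, 3+4=0, 3+5=1
a = 4: 4+0=4, 4+1=5, 4+4=1, 4+5=2
a = 6: 6+0=6, 6+1=0, 6+4=3, 6+5=4
A + B = {0, 1, 2, 3, 4, 5, 6}, so |A + B| = 7.
Verify: 7 ≥ 7? Yes ✓.

CD lower bound = 7, actual |A + B| = 7.


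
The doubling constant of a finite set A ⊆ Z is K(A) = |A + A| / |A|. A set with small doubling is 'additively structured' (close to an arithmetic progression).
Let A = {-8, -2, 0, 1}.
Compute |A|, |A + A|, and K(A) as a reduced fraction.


|A| = 4.
Compute A + A by enumerating all 16 pairs.
A + A = {-16, -10, -8, -7, -4, -2, -1, 0, 1, 2}, so |A + A| = 10.
K = |A + A| / |A| = 10/4 = 5/2 ≈ 2.5000.
Reference: AP of size 4 gives K = 7/4 ≈ 1.7500; a fully generic set of size 4 gives K ≈ 2.5000.

|A| = 4, |A + A| = 10, K = 10/4 = 5/2.


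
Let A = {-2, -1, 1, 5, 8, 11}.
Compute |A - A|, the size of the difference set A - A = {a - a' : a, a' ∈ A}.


A - A = {a - a' : a, a' ∈ A}; |A| = 6.
Bounds: 2|A|-1 ≤ |A - A| ≤ |A|² - |A| + 1, i.e. 11 ≤ |A - A| ≤ 31.
Note: 0 ∈ A - A always (from a - a). The set is symmetric: if d ∈ A - A then -d ∈ A - A.
Enumerate nonzero differences d = a - a' with a > a' (then include -d):
Positive differences: {1, 2, 3, 4, 6, 7, 9, 10, 12, 13}
Full difference set: {0} ∪ (positive diffs) ∪ (negative diffs).
|A - A| = 1 + 2·10 = 21 (matches direct enumeration: 21).

|A - A| = 21


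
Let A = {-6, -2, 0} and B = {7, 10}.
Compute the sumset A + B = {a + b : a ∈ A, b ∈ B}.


A + B = {a + b : a ∈ A, b ∈ B}.
Enumerate all |A|·|B| = 3·2 = 6 pairs (a, b) and collect distinct sums.
a = -6: -6+7=1, -6+10=4
a = -2: -2+7=5, -2+10=8
a = 0: 0+7=7, 0+10=10
Collecting distinct sums: A + B = {1, 4, 5, 7, 8, 10}
|A + B| = 6

A + B = {1, 4, 5, 7, 8, 10}
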